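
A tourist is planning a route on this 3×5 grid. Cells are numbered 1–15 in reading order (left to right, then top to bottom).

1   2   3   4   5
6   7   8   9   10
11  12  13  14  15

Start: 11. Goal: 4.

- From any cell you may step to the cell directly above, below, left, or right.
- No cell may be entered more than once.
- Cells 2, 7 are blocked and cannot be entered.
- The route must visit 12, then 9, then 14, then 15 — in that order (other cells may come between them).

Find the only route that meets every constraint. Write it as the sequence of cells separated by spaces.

The waypoints must appear in the order 12, 9, 14, 15, with no cell reused.
Route from 11: 2× right (reaching 13), up to 8, right to 9, down to 14, right to 15, 2× up (reaching 5), left to 4 — 9 moves in all.
Check: order respected (12 at step 1, 9 at step 4, 14 at step 5, 15 at step 6).

11 12 13 8 9 14 15 10 5 4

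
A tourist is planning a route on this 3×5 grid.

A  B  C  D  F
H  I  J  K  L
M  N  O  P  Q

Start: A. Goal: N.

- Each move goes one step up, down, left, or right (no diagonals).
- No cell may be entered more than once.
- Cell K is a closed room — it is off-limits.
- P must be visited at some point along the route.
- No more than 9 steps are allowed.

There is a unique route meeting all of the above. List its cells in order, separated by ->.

A -> B -> C -> D -> F -> L -> Q -> P -> O -> N

Any route must reach P and still end at N within 9 moves, so the order of the required stops is forced.
Route from A: 4× right (reaching F), 2× down (reaching Q), 3× left (reaching N) — 9 moves in all.
Check: all required cells visited; 9 ≤ 9 moves.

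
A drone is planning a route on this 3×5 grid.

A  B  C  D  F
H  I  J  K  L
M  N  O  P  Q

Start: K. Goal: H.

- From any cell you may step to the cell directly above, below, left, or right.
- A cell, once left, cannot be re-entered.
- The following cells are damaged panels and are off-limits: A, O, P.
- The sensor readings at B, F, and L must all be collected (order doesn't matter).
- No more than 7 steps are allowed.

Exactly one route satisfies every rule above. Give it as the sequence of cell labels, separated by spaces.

K L F D C B I H

The budget equals the shortest possible length, so every move has to be on a shortest route through the required cells.
Route from K: right 1 to L, up 1 to F, left 3 to B, down 1 to I, left 1 to H — 7 moves in all.
Check: all required cells visited; 7 ≤ 7 moves.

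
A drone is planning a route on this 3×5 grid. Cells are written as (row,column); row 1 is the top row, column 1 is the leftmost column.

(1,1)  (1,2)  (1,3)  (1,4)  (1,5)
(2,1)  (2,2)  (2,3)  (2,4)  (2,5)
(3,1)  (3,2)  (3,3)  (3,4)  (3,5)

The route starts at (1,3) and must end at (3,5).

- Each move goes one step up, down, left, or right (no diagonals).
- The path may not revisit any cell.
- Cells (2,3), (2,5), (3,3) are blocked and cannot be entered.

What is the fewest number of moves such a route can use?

4

The Manhattan distance from (1,3) to (3,5) is |1−3| + |3−5| = 4, so at least 4 moves are needed.
A route of 4 moves achieves this: (1,3) → (1,4) → (2,4) → (3,4) → (3,5).
Since 4 matches the lower bound, it is optimal.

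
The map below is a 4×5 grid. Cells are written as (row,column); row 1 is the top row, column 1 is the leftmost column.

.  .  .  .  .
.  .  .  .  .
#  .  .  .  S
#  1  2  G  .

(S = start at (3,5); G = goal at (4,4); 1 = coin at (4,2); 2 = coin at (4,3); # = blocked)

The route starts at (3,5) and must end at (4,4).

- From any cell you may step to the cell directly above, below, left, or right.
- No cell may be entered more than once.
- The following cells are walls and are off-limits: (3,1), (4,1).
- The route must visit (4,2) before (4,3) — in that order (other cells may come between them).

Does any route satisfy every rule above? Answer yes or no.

yes

One route that works: (3,5) → (3,4) → (3,3) → (3,2) → (4,2) → (4,3) → (4,4).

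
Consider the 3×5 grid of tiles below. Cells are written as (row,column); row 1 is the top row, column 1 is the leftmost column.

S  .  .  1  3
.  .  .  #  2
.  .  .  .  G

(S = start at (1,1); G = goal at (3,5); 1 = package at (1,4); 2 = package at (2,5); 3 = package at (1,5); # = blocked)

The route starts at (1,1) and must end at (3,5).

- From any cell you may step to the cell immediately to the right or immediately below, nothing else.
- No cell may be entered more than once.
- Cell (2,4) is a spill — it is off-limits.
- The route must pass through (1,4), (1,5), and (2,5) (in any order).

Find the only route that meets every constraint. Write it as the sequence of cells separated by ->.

(1,1) -> (1,2) -> (1,3) -> (1,4) -> (1,5) -> (2,5) -> (3,5)

Moves only go right or down, so the column and row indices never decrease.
Route from (1,1): 4× right (reaching (1,5)), 2× down (reaching (3,5)) — 6 moves in all.
Check: all required cells visited.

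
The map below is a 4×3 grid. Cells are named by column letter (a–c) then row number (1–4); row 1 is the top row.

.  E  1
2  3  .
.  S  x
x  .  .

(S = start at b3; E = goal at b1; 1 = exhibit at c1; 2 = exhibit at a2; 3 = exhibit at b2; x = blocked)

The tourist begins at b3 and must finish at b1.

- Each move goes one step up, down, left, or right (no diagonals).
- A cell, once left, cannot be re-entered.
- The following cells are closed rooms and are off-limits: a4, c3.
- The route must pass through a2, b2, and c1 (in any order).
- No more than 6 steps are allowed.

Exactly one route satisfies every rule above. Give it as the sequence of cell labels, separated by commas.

The 6-move cap with required stops at a2, b2, c1 leaves no slack for detours.
Route from b3: left to a3, up to a2, 2× right (reaching c2), up to c1, left to b1 — 6 moves in all.
Check: all required cells visited; 6 ≤ 6 moves.

b3, a3, a2, b2, c2, c1, b1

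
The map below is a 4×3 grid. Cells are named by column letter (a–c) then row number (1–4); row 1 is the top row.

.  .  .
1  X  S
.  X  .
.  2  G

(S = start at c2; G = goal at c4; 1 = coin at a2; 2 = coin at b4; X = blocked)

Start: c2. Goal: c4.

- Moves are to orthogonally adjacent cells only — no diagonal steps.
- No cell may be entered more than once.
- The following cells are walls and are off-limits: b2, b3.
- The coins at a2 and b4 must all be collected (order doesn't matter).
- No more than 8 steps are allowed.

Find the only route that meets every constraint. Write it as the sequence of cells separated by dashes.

c2 - c1 - b1 - a1 - a2 - a3 - a4 - b4 - c4

The budget equals the shortest possible length, so every move has to be on a shortest route through the required cells.
Route from c2: up to c1, 2× left (reaching a1), 3× down (reaching a4), 2× right (reaching c4) — 8 moves in all.
Check: all required cells visited; 8 ≤ 8 moves.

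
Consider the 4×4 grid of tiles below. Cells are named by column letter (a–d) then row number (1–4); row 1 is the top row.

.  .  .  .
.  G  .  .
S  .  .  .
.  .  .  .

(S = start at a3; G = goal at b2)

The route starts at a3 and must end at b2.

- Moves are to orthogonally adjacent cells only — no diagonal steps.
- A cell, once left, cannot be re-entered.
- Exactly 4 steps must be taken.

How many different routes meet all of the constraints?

3

Need simple routes of exactly 4 moves from a3 to b2 (Manhattan distance 2, so 1 moves are spent on a detour and 1 undoing it).
Enumerating: a3 a2 a1 b1 b2 | a3 a4 b4 b3 b2 | a3 b3 c3 c2 b2.
That gives 3 routes.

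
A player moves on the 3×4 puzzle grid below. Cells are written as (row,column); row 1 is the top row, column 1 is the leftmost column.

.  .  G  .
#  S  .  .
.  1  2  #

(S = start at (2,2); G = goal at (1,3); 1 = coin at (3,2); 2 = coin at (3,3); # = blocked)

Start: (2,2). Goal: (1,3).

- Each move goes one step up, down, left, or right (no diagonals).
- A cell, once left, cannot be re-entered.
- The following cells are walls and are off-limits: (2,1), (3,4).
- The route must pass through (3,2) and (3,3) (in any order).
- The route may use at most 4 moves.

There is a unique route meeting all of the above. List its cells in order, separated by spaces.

The 4-move cap with required stops at (3,2), (3,3) leaves no slack for detours.
Route from (2,2): down 1 to (3,2), right 1 to (3,3), up 2 to (1,3) — 4 moves in all.
Check: all required cells visited; 4 ≤ 4 moves.

(2,2) (3,2) (3,3) (2,3) (1,3)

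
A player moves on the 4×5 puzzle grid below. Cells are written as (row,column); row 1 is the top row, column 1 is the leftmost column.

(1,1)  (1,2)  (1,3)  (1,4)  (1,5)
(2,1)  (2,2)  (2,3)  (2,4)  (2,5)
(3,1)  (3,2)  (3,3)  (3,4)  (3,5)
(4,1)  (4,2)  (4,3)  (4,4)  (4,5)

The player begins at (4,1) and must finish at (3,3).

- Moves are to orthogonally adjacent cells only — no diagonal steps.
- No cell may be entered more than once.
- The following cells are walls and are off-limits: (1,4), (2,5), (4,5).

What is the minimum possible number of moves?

3

The Manhattan distance from (4,1) to (3,3) is |4−3| + |1−3| = 3, so at least 3 moves are needed.
A route of 3 moves achieves this: (4,1) → (3,1) → (3,2) → (3,3).
Since 3 matches the lower bound, it is optimal.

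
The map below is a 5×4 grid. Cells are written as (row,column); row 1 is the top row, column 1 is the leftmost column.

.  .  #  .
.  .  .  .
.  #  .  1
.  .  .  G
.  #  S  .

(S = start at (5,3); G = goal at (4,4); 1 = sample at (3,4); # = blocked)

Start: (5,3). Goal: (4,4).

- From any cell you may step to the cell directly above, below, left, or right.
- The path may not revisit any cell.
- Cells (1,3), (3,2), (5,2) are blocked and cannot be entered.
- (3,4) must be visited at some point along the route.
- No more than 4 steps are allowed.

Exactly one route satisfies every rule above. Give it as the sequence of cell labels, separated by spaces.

(5,3) (4,3) (3,3) (3,4) (4,4)

The 4-move cap with required stops at (3,4) leaves no slack for detours.
Route from (5,3): up 2 to (3,3), right 1 to (3,4), down 1 to (4,4) — 4 moves in all.
Check: all required cells visited; 4 ≤ 4 moves.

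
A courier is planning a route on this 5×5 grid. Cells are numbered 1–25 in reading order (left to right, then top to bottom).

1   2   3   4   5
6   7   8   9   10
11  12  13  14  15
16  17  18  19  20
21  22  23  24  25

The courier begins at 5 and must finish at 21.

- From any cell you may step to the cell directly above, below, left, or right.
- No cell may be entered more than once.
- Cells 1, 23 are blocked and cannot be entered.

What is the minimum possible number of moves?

8

The Manhattan distance from 5 to 21 is |1−5| + |5−1| = 8, so at least 8 moves are needed.
A route of 8 moves achieves this: 5 → 10 → 15 → 20 → 19 → 18 → 17 → 22 → 21.
Since 8 matches the lower bound, it is optimal.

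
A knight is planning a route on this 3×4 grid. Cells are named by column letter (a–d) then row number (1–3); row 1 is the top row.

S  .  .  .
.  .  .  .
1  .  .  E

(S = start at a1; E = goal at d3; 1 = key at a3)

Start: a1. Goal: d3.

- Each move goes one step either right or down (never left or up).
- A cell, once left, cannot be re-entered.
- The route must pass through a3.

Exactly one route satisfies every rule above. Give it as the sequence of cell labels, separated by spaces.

Moves only go right or down, so the column and row indices never decrease.
Route from a1: down 2 to a3, right 3 to d3 — 5 moves in all.
Check: all required cells visited.

a1 a2 a3 b3 c3 d3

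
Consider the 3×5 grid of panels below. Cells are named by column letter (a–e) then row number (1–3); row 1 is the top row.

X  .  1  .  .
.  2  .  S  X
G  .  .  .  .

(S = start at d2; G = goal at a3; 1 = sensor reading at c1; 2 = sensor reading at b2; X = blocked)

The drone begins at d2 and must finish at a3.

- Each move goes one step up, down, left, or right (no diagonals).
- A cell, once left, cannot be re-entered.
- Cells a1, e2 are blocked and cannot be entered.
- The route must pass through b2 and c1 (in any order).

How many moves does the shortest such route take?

Any route passes through b2 and c1 in some order between d2 and a3. Summing Manhattan distances along each leg and taking the cheapest ordering (d2 → c1 → b2 → a3) gives a lower bound of 2 + 2 + 2 = 6 moves.
A route of 6 moves achieves this: d2 → d1 → c1 → c2 → b2 → b3 → a3.
Since 6 matches the lower bound, it is optimal.

6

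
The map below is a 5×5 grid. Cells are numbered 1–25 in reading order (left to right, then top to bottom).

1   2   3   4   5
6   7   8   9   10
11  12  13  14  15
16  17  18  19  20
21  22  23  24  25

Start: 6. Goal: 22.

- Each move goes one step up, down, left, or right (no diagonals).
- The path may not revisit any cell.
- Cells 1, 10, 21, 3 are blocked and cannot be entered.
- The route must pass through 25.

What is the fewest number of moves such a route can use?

Any route passes through 25 somewhere between 6 and 22. Summing Manhattan distances along the two legs (6 → 25 → 22) gives a lower bound of 7 + 3 = 10 moves.
A route of 10 moves achieves this: 6 → 11 → 16 → 17 → 18 → 19 → 20 → 25 → 24 → 23 → 22.
Since 10 matches the lower bound, it is optimal.

10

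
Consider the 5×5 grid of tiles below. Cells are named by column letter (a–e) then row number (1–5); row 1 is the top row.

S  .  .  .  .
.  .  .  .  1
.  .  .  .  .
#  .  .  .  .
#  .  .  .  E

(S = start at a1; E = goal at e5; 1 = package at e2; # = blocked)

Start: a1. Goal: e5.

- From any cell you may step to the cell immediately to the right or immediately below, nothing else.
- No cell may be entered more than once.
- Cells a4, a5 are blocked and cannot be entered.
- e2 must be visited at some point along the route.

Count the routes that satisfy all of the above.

5

A right/down-only route from a1 to e5 makes exactly 4 down-moves and 4 right-moves in some order.
With no other constraints that would be C(8,4) = 70 routes.
Split at e2 and multiply the segment counts (each segment already excludes blocked cells): a1→e2: 5; e2→e5: 1; product = 5.
That gives 5 routes.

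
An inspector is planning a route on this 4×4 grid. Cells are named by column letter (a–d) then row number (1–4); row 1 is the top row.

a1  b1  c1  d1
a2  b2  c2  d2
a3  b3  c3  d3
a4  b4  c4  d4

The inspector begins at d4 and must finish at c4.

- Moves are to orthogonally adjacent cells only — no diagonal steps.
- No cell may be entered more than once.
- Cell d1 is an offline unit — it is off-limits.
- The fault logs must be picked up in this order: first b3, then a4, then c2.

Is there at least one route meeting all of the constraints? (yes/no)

no

Ignoring the required order, 14 revisit-free routes from d4 to c4 pass through all of b3, a4, and c2; the waypoint orders that occur are c2 → b3 → a4 (9); c2 → a4 → b3 (4); b3 → c2 → a4 (1) — never b3 → a4 → c2.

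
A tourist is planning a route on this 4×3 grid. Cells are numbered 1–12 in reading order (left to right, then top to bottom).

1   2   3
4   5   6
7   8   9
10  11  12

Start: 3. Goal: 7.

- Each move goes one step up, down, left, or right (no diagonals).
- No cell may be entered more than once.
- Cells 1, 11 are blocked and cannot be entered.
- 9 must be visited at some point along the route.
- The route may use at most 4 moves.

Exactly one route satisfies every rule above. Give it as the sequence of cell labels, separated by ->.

The budget equals the shortest possible length, so every move has to be on a shortest route through the required cells.
Route from 3: down 2 to 9, left 2 to 7 — 4 moves in all.
Check: all required cells visited; 4 ≤ 4 moves.

3 -> 6 -> 9 -> 8 -> 7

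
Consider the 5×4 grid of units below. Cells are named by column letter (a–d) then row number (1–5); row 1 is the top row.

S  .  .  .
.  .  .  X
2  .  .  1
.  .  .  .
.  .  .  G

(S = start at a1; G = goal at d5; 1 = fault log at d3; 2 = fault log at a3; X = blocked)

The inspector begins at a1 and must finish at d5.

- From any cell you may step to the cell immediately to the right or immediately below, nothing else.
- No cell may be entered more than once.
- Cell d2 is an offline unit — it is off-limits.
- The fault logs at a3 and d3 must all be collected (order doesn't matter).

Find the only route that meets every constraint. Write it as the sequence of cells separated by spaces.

a1 a2 a3 b3 c3 d3 d4 d5

Moves only go right or down, so the column and row indices never decrease.
Route from a1: down 2 to a3, right 3 to d3, down 2 to d5 — 7 moves in all.
Check: all required cells visited.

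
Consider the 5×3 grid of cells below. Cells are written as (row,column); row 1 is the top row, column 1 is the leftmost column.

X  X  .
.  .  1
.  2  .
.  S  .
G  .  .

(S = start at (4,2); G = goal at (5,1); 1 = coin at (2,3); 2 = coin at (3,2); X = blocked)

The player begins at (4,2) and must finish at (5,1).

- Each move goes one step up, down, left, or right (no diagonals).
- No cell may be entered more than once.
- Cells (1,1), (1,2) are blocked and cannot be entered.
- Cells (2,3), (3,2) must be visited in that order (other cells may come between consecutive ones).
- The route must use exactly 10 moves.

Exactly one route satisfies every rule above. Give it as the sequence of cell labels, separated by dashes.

(4,2) - (5,2) - (5,3) - (4,3) - (3,3) - (2,3) - (2,2) - (3,2) - (3,1) - (4,1) - (5,1)

The waypoints must appear in the order (2,3), (3,2), with no cell reused.
Route from (4,2): down 1 to (5,2), right 1 to (5,3), up 3 to (2,3), left 1 to (2,2), down 1 to (3,2), left 1 to (3,1), down 2 to (5,1) — 10 moves in all.
Check: order respected (1 at step 5, 2 at step 7); 10 moves as required.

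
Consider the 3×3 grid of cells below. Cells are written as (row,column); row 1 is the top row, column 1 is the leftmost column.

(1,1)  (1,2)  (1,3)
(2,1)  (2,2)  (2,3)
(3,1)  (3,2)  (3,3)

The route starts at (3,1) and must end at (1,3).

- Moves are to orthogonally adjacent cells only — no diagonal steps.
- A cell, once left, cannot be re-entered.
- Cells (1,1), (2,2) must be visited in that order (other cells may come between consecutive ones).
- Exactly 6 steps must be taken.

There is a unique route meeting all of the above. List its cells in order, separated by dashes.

The waypoints must appear in the order (1,1), (2,2), with no cell reused.
Route from (3,1): 2× up (reaching (1,1)), right to (1,2), down to (2,2), right to (2,3), up to (1,3) — 6 moves in all.
Check: order respected ((1,1) at step 2, (2,2) at step 4); 6 moves as required.

(3,1) - (2,1) - (1,1) - (1,2) - (2,2) - (2,3) - (1,3)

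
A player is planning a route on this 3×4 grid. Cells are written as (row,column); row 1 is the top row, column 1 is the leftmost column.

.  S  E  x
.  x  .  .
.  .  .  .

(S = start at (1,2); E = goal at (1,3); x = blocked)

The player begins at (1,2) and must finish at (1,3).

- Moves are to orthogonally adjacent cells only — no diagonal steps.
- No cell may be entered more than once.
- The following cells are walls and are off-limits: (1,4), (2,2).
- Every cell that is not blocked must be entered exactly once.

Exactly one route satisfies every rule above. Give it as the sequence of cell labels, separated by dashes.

Need to visit all 10 open cells exactly once, starting at (1,2) and ending at (1,3).
Cell (3,2) has only two open neighbours ((3,1) and (3,3)), so the path must pass straight through it: one of those is the cell it's entered from and the other is where it exits.
Route from (1,2): left to (1,1), 2× down (reaching (3,1)), 3× right (reaching (3,4)), up to (2,4), left to (2,3), up to (1,3) — 9 moves in all.
Check: all 10 open cells covered.

(1,2) - (1,1) - (2,1) - (3,1) - (3,2) - (3,3) - (3,4) - (2,4) - (2,3) - (1,3)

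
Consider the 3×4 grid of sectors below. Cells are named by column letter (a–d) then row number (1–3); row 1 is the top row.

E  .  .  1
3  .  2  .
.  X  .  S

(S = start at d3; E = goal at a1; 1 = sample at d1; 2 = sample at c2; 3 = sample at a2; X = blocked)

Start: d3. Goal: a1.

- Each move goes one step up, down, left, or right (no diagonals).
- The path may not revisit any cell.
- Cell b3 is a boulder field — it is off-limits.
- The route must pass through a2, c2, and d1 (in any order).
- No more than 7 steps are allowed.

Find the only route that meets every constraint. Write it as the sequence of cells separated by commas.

d3, d2, d1, c1, c2, b2, a2, a1

Any route must reach a2, c2, and d1 and still end at a1 within 7 moves, so the order of the required stops is forced.
Route from d3: 2× up (reaching d1), left to c1, down to c2, 2× left (reaching a2), up to a1 — 7 moves in all.
Check: all required cells visited; 7 ≤ 7 moves.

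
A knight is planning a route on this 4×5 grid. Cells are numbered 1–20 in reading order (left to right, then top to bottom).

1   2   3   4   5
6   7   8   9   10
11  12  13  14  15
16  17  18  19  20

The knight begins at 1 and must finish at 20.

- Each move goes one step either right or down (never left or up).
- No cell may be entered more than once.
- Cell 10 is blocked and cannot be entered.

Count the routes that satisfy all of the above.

30

A right/down-only route from 1 to 20 makes exactly 3 down-moves and 4 right-moves in some order.
With no other constraints that would be C(7,3) = 35 routes.
Subtract routes through each blocked cell (inclusion–exclusion for overlaps): − through 10: 5 → 30.
That gives 30 routes.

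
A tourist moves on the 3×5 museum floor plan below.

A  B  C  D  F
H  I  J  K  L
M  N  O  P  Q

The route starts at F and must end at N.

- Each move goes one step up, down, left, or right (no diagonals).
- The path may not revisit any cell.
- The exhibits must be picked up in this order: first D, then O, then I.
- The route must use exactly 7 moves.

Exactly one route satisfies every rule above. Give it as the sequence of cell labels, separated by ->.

F -> D -> K -> P -> O -> J -> I -> N

The waypoints must appear in the order D, O, I, with no cell reused.
Route from F: left 1 to D, down 2 to P, left 1 to O, up 1 to J, left 1 to I, down 1 to N — 7 moves in all.
Check: order respected (D at step 1, O at step 4, I at step 6); 7 moves as required.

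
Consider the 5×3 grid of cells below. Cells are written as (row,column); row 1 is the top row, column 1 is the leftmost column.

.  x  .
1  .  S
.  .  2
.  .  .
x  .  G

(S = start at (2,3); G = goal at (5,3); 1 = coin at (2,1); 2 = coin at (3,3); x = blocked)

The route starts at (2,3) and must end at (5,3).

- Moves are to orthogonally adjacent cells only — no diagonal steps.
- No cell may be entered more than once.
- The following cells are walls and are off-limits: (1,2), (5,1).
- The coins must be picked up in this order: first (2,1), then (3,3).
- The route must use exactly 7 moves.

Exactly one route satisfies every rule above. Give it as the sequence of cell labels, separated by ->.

The waypoints must appear in the order (2,1), (3,3), with no cell reused.
Route from (2,3): 2× left (reaching (2,1)), down to (3,1), 2× right (reaching (3,3)), 2× down (reaching (5,3)) — 7 moves in all.
Check: order respected (1 at step 2, 2 at step 5); 7 moves as required.

(2,3) -> (2,2) -> (2,1) -> (3,1) -> (3,2) -> (3,3) -> (4,3) -> (5,3)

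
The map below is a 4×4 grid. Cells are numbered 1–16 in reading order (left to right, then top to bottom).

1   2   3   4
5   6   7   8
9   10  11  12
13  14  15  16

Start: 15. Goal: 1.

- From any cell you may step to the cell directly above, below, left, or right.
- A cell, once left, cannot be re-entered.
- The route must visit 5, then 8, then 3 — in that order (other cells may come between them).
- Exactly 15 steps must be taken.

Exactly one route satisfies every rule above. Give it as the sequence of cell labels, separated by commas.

The waypoints must appear in the order 5, 8, 3, with no cell reused.
Route from 15: right 1 to 16, up 1 to 12, left 2 to 10, down 1 to 14, left 1 to 13, up 2 to 5, right 3 to 8, up 1 to 4, left 3 to 1 — 15 moves in all.
Check: order respected (5 at step 8, 8 at step 11, 3 at step 13); 15 moves as required.

15, 16, 12, 11, 10, 14, 13, 9, 5, 6, 7, 8, 4, 3, 2, 1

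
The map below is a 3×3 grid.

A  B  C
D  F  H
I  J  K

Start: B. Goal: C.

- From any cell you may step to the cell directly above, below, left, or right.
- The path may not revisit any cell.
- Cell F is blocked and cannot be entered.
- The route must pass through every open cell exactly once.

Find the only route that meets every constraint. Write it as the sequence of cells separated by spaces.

Need to visit all 8 open cells exactly once, starting at B and ending at C.
Route from B: left to A, 2× down (reaching I), 2× right (reaching K), 2× up (reaching C) — 7 moves in all.
Check: all 8 open cells covered.

B A D I J K H C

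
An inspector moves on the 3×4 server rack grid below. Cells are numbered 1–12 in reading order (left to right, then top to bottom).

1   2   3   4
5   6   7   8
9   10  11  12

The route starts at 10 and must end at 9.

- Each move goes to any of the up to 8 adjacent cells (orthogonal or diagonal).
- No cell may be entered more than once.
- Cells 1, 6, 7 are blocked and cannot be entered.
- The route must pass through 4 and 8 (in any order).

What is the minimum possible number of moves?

Any route passes through 4 and 8 in some order between 10 and 9. Summing Chebyshev distances along each leg and taking the cheapest ordering (10 → 4 → 8 → 9) gives a lower bound of 2 + 1 + 3 = 6 moves.
That bound ignores the blocked cells. Measuring each leg by the fewest moves that actually steer around them (10→4: 3; 4→8: 1; 8→9: 3) raises the lower bound to 7.
A route of 7 moves exists: 10 → 11 → 8 → 4 → 3 → 2 → 5 → 9.
Since 7 matches that lower bound, it is optimal.

7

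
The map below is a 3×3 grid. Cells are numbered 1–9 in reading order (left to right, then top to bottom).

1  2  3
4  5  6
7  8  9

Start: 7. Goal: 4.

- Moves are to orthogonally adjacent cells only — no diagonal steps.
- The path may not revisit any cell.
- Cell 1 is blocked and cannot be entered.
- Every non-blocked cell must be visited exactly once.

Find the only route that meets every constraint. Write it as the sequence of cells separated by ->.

Need to visit all 8 open cells exactly once, starting at 7 and ending at 4.
Route from 7: 2× right (reaching 9), 2× up (reaching 3), left to 2, down to 5, left to 4 — 7 moves in all.
Check: all 8 open cells covered.

7 -> 8 -> 9 -> 6 -> 3 -> 2 -> 5 -> 4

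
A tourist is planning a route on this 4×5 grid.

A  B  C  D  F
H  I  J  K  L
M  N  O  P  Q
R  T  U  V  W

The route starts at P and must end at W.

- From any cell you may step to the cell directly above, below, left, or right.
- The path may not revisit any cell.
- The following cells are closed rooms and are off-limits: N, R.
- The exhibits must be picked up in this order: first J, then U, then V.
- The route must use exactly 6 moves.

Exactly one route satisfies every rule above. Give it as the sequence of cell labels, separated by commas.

P, K, J, O, U, V, W

The waypoints must appear in the order J, U, V, with no cell reused.
Route from P: up to K, left to J, 2× down (reaching U), 2× right (reaching W) — 6 moves in all.
Check: order respected (J at step 2, U at step 4, V at step 5); 6 moves as required.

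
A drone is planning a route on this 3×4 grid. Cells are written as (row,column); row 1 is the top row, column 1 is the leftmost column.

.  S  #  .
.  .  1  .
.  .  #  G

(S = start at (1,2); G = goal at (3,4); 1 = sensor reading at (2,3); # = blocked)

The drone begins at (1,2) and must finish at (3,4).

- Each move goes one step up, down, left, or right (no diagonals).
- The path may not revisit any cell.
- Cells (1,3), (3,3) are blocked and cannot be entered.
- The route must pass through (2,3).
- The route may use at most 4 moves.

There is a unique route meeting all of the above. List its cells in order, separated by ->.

Any route must reach (2,3) and still end at (3,4) within 4 moves, so the order of the required stops is forced.
Route from (1,2): down to (2,2), 2× right (reaching (2,4)), down to (3,4) — 4 moves in all.
Check: all required cells visited; 4 ≤ 4 moves.

(1,2) -> (2,2) -> (2,3) -> (2,4) -> (3,4)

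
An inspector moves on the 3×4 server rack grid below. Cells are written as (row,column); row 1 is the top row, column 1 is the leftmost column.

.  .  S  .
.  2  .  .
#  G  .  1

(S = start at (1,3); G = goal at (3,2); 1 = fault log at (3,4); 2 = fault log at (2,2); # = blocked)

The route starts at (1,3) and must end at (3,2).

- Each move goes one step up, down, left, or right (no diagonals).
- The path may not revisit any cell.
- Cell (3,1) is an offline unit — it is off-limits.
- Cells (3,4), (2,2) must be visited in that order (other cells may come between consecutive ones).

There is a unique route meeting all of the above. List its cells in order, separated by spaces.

The waypoints must appear in the order (3,4), (2,2), with no cell reused.
Route from (1,3): right to (1,4), 2× down (reaching (3,4)), left to (3,3), up to (2,3), left to (2,2), down to (3,2) — 7 moves in all.
Check: order respected (1 at step 3, 2 at step 6).

(1,3) (1,4) (2,4) (3,4) (3,3) (2,3) (2,2) (3,2)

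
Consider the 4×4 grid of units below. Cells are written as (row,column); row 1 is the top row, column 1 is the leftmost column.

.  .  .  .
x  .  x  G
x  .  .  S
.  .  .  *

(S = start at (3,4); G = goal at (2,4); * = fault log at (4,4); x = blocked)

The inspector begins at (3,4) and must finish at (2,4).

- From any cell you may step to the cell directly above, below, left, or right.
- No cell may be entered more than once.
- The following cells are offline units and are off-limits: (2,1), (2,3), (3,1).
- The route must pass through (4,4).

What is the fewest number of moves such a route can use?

9

Any route passes through (4,4) somewhere between (3,4) and (2,4). Summing Manhattan distances along the two legs ((3,4) → (4,4) → (2,4)) gives a lower bound of 1 + 2 = 3 moves.
The shortest route satisfying every rule uses 9 moves: (3,4) → (4,4) → (4,3) → (3,3) → (3,2) → (2,2) → (1,2) → (1,3) → (1,4) → (2,4).
The bound of 3 isn't tight here; checking systematically, no route of length 3 through 8 satisfies every constraint (on a 4-connected grid the length of any start-to-goal walk has the same parity as the Manhattan bound, so only lengths 3, 5, 7, … need checking), so 9 is the minimum.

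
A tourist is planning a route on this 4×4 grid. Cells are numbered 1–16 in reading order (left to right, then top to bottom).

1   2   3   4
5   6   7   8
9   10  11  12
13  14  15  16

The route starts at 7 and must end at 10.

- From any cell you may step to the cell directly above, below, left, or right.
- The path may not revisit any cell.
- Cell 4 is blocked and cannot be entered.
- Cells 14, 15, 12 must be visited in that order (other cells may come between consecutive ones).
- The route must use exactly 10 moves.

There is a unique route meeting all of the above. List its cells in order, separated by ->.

The waypoints must appear in the order 14, 15, 12, with no cell reused.
Route from 7: left 2 to 5, down 2 to 13, right 3 to 16, up 1 to 12, left 2 to 10 — 10 moves in all.
Check: order respected (14 at step 5, 15 at step 6, 12 at step 8); 10 moves as required.

7 -> 6 -> 5 -> 9 -> 13 -> 14 -> 15 -> 16 -> 12 -> 11 -> 10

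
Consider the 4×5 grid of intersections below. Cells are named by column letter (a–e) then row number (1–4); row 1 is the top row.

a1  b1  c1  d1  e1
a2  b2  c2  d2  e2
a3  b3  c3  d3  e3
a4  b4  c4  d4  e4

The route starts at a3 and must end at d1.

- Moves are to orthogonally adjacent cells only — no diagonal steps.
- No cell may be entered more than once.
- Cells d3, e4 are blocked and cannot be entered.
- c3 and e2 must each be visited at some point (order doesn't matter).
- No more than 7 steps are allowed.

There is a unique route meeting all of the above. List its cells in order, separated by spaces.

a3 b3 c3 c2 d2 e2 e1 d1

The 7-move cap with required stops at c3, e2 leaves no slack for detours.
Route from a3: 2× right (reaching c3), up to c2, 2× right (reaching e2), up to e1, left to d1 — 7 moves in all.
Check: all required cells visited; 7 ≤ 7 moves.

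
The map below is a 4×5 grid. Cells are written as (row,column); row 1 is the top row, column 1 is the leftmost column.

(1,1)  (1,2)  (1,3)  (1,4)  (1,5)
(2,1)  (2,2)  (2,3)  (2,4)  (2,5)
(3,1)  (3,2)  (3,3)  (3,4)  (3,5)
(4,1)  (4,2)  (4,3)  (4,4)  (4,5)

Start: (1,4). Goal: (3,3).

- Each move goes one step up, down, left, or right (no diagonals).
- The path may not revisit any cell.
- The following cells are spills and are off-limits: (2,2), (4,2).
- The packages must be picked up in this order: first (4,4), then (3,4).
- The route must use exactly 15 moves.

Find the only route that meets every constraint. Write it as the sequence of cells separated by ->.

(1,4) -> (1,5) -> (2,5) -> (3,5) -> (4,5) -> (4,4) -> (3,4) -> (2,4) -> (2,3) -> (1,3) -> (1,2) -> (1,1) -> (2,1) -> (3,1) -> (3,2) -> (3,3)

The waypoints must appear in the order (4,4), (3,4), with no cell reused.
Route from (1,4): right to (1,5), 3× down (reaching (4,5)), left to (4,4), 2× up (reaching (2,4)), left to (2,3), up to (1,3), 2× left (reaching (1,1)), 2× down (reaching (3,1)), 2× right (reaching (3,3)) — 15 moves in all.
Check: order respected ((4,4) at step 5, (3,4) at step 6); 15 moves as required.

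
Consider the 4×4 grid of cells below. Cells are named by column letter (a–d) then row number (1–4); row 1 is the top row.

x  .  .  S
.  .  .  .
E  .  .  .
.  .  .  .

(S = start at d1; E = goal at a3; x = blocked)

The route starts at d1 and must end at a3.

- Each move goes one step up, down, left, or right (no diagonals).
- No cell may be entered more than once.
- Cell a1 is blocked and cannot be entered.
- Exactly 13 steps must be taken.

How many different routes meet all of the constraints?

Need simple routes of exactly 13 moves from d1 to a3 (Manhattan distance 5, so 4 moves are spent on a detour and 4 undoing it).
Enumerating: d1 d2 d3 d4 c4 c3 c2 c1 b1 b2 b3 b4 a4 a3 | d1 d2 d3 d4 c4 b4 b3 c3 c2 c1 b1 b2 a2 a3 | d1 d2 c2 c1 b1 b2 b3 c3 d3 d4 c4 b4 a4 a3 | d1 c1 b1 b2 b3 c3 c2 d2 d3 d4 c4 b4 a4 a3 | d1 c1 b1 b2 c2 d2 d3 d4 c4 c3 b3 b4 a4 a3.
That gives 5 routes.

5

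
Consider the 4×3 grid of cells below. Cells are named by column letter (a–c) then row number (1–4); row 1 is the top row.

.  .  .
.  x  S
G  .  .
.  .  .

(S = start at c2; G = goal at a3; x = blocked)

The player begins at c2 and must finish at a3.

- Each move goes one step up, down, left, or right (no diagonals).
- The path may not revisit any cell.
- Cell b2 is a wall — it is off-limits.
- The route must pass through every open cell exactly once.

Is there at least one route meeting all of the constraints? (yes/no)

no

Colour the cells like a checkerboard: each orthogonal step flips colour, so a Hamiltonian route alternates colours. Here there are 5 cells of one colour and 6 of the other, with start on the opposite colour to the goal — the counts and endpoints can't be arranged into an alternating sequence of length 11, so no Hamiltonian route exists.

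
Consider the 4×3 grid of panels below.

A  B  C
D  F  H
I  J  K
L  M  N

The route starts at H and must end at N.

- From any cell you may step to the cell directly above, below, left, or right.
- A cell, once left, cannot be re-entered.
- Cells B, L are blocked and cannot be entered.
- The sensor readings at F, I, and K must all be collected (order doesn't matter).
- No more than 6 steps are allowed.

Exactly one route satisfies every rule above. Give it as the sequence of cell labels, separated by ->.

H -> F -> D -> I -> J -> K -> N

The 6-move cap with required stops at F, I, K leaves no slack for detours.
Route from H: 2× left (reaching D), down to I, 2× right (reaching K), down to N — 6 moves in all.
Check: all required cells visited; 6 ≤ 6 moves.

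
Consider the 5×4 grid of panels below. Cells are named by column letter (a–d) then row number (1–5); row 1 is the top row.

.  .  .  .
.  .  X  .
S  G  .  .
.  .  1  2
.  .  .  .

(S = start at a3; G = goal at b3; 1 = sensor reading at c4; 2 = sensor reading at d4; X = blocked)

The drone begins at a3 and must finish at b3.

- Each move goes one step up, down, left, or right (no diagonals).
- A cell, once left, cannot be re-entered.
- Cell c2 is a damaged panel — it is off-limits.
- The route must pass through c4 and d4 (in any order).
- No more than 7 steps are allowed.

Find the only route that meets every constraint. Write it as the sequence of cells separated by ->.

Any route must reach c4 and d4 and still end at b3 within 7 moves, so the order of the required stops is forced.
Route from a3: down to a4, 3× right (reaching d4), up to d3, 2× left (reaching b3) — 7 moves in all.
Check: all required cells visited; 7 ≤ 7 moves.

a3 -> a4 -> b4 -> c4 -> d4 -> d3 -> c3 -> b3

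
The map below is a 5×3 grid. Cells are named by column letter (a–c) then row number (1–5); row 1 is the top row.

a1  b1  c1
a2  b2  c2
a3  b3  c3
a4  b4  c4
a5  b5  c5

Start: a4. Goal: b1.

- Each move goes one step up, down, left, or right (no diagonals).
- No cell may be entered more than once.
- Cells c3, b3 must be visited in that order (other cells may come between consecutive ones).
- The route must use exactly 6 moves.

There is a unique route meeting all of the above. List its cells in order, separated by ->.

The waypoints must appear in the order c3, b3, with no cell reused.
Route from a4: 2× right (reaching c4), up to c3, left to b3, 2× up (reaching b1) — 6 moves in all.
Check: order respected (c3 at step 3, b3 at step 4); 6 moves as required.

a4 -> b4 -> c4 -> c3 -> b3 -> b2 -> b1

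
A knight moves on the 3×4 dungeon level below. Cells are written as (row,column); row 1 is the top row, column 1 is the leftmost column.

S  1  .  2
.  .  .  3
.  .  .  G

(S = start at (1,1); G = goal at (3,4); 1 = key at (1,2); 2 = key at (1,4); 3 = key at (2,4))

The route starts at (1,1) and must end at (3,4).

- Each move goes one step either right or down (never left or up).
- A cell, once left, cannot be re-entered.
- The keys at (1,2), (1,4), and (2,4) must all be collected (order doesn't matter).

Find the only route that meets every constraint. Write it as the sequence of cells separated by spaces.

(1,1) (1,2) (1,3) (1,4) (2,4) (3,4)

Moves only go right or down, so the column and row indices never decrease.
Route from (1,1): 3× right (reaching (1,4)), 2× down (reaching (3,4)) — 5 moves in all.
Check: all required cells visited.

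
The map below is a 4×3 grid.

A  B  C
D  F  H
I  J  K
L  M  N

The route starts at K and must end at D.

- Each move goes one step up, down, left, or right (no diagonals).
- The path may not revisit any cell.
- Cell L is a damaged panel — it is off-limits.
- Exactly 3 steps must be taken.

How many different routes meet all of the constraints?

3

Need simple routes of exactly 3 moves from K to D (Manhattan distance 3, so 0 moves are spent on a detour and 0 undoing it).
Enumerating: K H F D | K J F D | K J I D.
That gives 3 routes.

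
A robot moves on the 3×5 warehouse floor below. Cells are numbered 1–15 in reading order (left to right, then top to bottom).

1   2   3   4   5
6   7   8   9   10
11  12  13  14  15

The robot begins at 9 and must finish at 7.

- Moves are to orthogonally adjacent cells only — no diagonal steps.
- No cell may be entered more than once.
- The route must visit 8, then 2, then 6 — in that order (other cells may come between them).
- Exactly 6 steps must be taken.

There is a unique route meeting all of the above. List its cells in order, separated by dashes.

The waypoints must appear in the order 8, 2, 6, with no cell reused.
Route from 9: left 1 to 8, up 1 to 3, left 2 to 1, down 1 to 6, right 1 to 7 — 6 moves in all.
Check: order respected (8 at step 1, 2 at step 3, 6 at step 5); 6 moves as required.

9 - 8 - 3 - 2 - 1 - 6 - 7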